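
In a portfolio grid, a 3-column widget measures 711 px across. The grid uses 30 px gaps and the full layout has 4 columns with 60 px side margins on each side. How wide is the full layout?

1078 px

3 columns + 2 gaps: 3c + 2·30 = 711.
3c = 711 − 60 = 651, so c = 217 px.
Total width: 2·60 + 4·217 + 3·30 = 1078 px.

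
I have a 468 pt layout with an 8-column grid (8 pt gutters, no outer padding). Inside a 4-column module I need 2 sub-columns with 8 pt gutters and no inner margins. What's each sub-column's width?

8c + 7·8 = 468 → 8c = 412 → c = 51.5 pt.
4-column span = 4·51.5 + 3·8 = 230 pt.
2d + 1·8 = 230 → 2d = 222 → d = 111 pt.

111 pt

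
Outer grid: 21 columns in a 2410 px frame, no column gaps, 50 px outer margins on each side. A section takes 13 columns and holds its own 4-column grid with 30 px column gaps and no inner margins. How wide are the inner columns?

335 px

Take off 100 px of margins, leaving 2310 px.
21c = 2310 → c = 110 px.
With no column gaps, 13 columns span 13·110 = 1430 px.
1430 − 3·30 = 1340; ÷4 gives d = 335 px.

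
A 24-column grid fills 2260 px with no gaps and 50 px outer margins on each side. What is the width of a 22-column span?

1980 px

Take off 100 px of margins, leaving 2160 px.
24c = 2160 → c = 90 px.
22-column span = 22·90 = 1980 px.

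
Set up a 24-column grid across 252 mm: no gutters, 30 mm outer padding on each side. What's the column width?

Subtract both margins: 252 − 2·30 = 192 mm.
24c = 192 → c = 8 mm.

8 mm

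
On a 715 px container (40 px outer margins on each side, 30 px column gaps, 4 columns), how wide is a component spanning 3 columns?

Subtract both margins: 715 − 2·40 = 635 px.
Subtracting 3 column gaps of 30 leaves 545 for 4 columns, so c = 136.25 px.
Span of 3: 3·136.25 + 2·30 = 408.75 + 60 = 468.75 px.

468.75 px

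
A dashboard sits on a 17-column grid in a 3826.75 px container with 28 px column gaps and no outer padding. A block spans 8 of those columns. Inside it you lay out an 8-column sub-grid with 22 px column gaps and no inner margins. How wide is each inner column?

204 px

17c + 16·28 = 3826.75 → 17c = 3378.75 → c = 198.75 px.
Span of 8: 8·198.75 + 7·28 = 1590 + 196 = 1786 px.
8d + 7·22 = 1786 → 8d = 1632 → d = 204 px.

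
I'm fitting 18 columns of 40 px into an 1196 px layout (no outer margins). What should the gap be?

28 px

Columns use 720 px, leaving 476 px across 17 gaps = 28 px each.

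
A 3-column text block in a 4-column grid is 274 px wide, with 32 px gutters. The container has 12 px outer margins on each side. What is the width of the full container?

274 − 2·32 = 210; ÷3 gives c = 70 px.
Total width: 2·12 + 4·70 + 3·32 = 400 px.

400 px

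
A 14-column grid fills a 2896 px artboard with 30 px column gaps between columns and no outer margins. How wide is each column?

179 px

14c + 13·30 = 2896 → 14c = 2506 → c = 179 px.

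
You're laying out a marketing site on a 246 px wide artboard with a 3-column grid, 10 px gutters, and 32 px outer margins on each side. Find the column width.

Subtract both margins: 246 − 2·32 = 182 px.
Subtracting 2 gutters of 10 leaves 162 for 3 columns, so c = 54 px.

54 px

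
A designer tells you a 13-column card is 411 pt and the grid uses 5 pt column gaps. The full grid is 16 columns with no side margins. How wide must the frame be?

Subtracting 12 column gaps of 5 leaves 351 for 13 columns, so c = 27 pt.
Summing: 432 + 75 = 507 pt.

507 pt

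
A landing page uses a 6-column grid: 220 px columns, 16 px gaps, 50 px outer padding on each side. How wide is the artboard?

1500 px

Total width: 2·50 + 6·220 + 5·16 = 1500 px.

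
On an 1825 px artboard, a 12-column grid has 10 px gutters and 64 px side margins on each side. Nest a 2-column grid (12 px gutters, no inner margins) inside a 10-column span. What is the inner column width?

700.25 px

Outer content = 1825 − 2·64 = 1697 px.
1697 − 11·10 = 1587; ÷12 gives c = 132.25 px.
10 columns plus 9 gutters: 1322.5 + 90 = 1412.5 px.
2 columns + 1 gutter: 2d + 1·12 = 1412.5.
2d = 1412.5 − 12 = 1400.5, so d = 700.25 px.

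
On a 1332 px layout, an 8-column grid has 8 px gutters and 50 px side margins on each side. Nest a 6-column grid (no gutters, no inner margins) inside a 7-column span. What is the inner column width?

179.5 px

Inside the margins: 1332 − 100 = 1232 px.
1232 − 7·8 = 1176; ÷8 gives c = 147 px.
7-column span = 7·147 + 6·8 = 1077 px.
1077 / 6 = 179.5 px per column.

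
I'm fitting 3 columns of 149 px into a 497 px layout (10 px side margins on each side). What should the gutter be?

15 px

Take off 20 px of margins, leaving 477 px.
3·149 + 2g = 477 → 2g = 30 → g = 15 px.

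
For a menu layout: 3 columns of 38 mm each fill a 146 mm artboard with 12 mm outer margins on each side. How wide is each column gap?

4 mm

Take off 24 mm of margins, leaving 122 mm.
3·38 + 2g = 122 → 2g = 8 → g = 4 mm.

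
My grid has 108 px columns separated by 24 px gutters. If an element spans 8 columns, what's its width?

1032 px

8 columns plus 7 gutters: 864 + 168 = 1032 px.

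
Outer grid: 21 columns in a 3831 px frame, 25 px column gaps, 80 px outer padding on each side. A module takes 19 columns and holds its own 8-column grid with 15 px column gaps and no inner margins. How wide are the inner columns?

401.75 px

Outer content = 3831 − 2·80 = 3671 px.
21c + 20·25 = 3671 → 21c = 3171 → c = 151 px.
19 columns plus 18 column gaps: 2869 + 450 = 3319 px.
3319 − 7·15 = 3214; ÷8 gives d = 401.75 px.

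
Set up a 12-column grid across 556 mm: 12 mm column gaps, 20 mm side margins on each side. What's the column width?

Inside the margins: 556 − 40 = 516 mm.
12c + 11·12 = 516 → 12c = 384 → c = 32 mm.

32 mm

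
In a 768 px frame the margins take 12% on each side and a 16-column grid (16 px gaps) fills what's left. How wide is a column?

21.48 px

768 × (1 − 2·12%) = 768 × 76% = 583.68 px for the columns.
Subtracting 15 gaps of 16 leaves 343.68 for 16 columns, so c = 21.48 px.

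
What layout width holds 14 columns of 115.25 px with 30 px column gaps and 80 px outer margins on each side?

2163.5 px

Layout = 2·80 + 14·115.25 + 13·30 = 160 + 1613.5 + 390 = 2163.5 px.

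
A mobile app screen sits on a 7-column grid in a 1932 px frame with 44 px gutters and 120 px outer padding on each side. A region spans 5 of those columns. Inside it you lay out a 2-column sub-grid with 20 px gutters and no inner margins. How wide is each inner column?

Outer content = 1932 − 2·120 = 1692 px.
7c + 6·44 = 1692 → 7c = 1428 → c = 204 px.
5-column span = 5·204 + 4·44 = 1196 px.
1196 − 1·20 = 1176; ÷2 gives d = 588 px.

588 px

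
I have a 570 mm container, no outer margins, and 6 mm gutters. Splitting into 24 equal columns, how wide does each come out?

Subtracting 23 gutters of 6 leaves 432 for 24 columns, so c = 18 mm.

18 mm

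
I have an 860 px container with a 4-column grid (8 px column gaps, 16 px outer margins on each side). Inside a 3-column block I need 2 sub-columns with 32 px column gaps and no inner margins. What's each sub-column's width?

293.5 px

Subtract both margins: 860 − 2·16 = 828 px.
828 − 3·8 = 804; ÷4 gives c = 201 px.
3 columns plus 2 column gaps: 603 + 16 = 619 px.
2 columns + 1 column gap: 2d + 1·32 = 619.
2d = 619 − 32 = 587, so d = 293.5 px.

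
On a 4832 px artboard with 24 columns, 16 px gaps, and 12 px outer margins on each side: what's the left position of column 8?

1419 px

Inside the margins: 4832 − 24 = 4808 px.
24c + 23·16 = 4808 → 24c = 4440 → c = 185 px.
Before column 8: the margin + 7 columns + 7 gaps.
Offset = 12 + 7·(185 + 16) = 12 + 1407 = 1419 px.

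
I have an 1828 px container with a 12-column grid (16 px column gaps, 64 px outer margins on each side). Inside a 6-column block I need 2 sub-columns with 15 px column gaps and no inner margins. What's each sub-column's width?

413.5 px

Subtract both margins: 1828 − 2·64 = 1700 px.
1700 − 11·16 = 1524; ÷12 gives c = 127 px.
6 columns plus 5 column gaps: 762 + 80 = 842 px.
Subtracting 1 column gap of 15 leaves 827 for 2 columns, so d = 413.5 px.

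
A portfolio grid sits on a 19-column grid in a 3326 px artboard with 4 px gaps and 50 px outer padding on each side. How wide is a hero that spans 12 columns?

Inside the margins: 3326 − 100 = 3226 px.
19c + 18·4 = 3226 → 19c = 3154 → c = 166 px.
12 columns plus 11 gaps: 1992 + 44 = 2036 px.

2036 px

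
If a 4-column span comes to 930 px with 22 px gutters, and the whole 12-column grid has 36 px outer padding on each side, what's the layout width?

Subtracting 3 gutters of 22 leaves 864 for 4 columns, so c = 216 px.
Total width: 2·36 + 12·216 + 11·22 = 2906 px.

2906 px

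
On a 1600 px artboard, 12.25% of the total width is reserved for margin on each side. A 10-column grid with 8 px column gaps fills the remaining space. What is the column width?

113.6 px

Margins: 12.25% × 1600 = 196 px each, so content = 1600 − 392 = 1208 px.
10c + 9·8 = 1208 → 10c = 1136 → c = 113.6 px.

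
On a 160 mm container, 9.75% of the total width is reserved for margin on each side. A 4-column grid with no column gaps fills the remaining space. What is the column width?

32.2 mm

Each margin = 9.75% of 160 = 15.6 mm; content = 160 − 2·15.6 = 128.8 mm.
128.8 / 4 = 32.2 mm per column.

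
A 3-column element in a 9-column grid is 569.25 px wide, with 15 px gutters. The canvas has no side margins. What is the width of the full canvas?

3 columns + 2 gutters: 3c + 2·15 = 569.25.
3c = 569.25 − 30 = 539.25, so c = 179.75 px.
Canvas = 9·179.75 + 8·15 = 1617.75 + 120 = 1737.75 px.

1737.75 px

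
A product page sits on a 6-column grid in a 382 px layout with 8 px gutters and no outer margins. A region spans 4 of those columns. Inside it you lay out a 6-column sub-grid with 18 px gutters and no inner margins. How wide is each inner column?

27 px

6c + 5·8 = 382 → 6c = 342 → c = 57 px.
4 columns plus 3 gutters: 228 + 24 = 252 px.
6d + 5·18 = 252 → 6d = 162 → d = 27 px.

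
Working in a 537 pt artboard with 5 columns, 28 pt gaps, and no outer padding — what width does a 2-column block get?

5 columns + 4 gaps: 5c + 4·28 = 537.
5c = 537 − 112 = 425, so c = 85 pt.
Span of 2: 2·85 + 1·28 = 170 + 28 = 198 pt.

198 pt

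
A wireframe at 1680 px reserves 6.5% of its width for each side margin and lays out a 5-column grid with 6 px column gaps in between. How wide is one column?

Each margin = 6.5% of 1680 = 109.2 px; content = 1680 − 2·109.2 = 1461.6 px.
5 columns + 4 column gaps: 5c + 4·6 = 1461.6.
5c = 1461.6 − 24 = 1437.6, so c = 287.52 px.

287.52 px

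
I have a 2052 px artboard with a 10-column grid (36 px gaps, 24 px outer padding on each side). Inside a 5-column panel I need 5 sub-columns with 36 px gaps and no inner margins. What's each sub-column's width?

Subtract both margins: 2052 − 2·24 = 2004 px.
10c + 9·36 = 2004 → 10c = 1680 → c = 168 px.
5 columns plus 4 gaps: 840 + 144 = 984 px.
984 − 4·36 = 840; ÷5 gives d = 168 px.

168 px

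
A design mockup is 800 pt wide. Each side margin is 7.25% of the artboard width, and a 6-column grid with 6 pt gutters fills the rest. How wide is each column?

Each margin = 7.25% of 800 = 58 pt; content = 800 − 2·58 = 684 pt.
684 − 5·6 = 654; ÷6 gives c = 109 pt.

109 pt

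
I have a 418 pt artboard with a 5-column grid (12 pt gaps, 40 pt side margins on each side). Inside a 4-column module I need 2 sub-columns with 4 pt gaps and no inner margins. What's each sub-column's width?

Take off 80 pt of margins, leaving 338 pt.
Subtracting 4 gaps of 12 leaves 290 for 5 columns, so c = 58 pt.
Span of 4: 4·58 + 3·12 = 232 + 36 = 268 pt.
Subtracting 1 gap of 4 leaves 264 for 2 columns, so d = 132 pt.

132 pt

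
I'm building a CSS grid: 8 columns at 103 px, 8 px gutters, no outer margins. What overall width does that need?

Summing: 824 + 56 = 880 px.

880 px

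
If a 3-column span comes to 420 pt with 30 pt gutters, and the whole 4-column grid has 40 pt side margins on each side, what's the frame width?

650 pt

3 columns + 2 gutters: 3c + 2·30 = 420.
3c = 420 − 60 = 360, so c = 120 pt.
Frame = 2·40 + 4·120 + 3·30 = 80 + 480 + 90 = 650 pt.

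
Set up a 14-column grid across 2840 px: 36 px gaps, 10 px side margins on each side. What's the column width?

168 px

Inside the margins: 2840 − 20 = 2820 px.
14 columns + 13 gaps: 14c + 13·36 = 2820.
14c = 2820 − 468 = 2352, so c = 168 px.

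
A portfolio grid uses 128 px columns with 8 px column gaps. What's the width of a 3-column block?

3-column span = 3·128 + 2·8 = 400 px.

400 px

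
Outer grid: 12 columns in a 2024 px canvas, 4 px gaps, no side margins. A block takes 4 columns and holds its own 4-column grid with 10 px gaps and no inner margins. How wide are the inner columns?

160.5 px

12c + 11·4 = 2024 → 12c = 1980 → c = 165 px.
4 columns plus 3 gaps: 660 + 12 = 672 px.
4 columns + 3 gaps: 4d + 3·10 = 672.
4d = 672 − 30 = 642, so d = 160.5 px.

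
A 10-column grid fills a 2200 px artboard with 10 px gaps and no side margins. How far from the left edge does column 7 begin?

1326 px

2200 − 9·10 = 2110; ÷10 gives c = 211 px.
Before column 7: 6 columns + 6 gaps.
Offset = 6·(211 + 10) = 6·221 = 1326 px.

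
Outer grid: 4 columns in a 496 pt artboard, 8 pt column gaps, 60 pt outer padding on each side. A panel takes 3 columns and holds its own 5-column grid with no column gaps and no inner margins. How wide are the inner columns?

Outer content = 496 − 2·60 = 376 pt.
4c + 3·8 = 376 → 4c = 352 → c = 88 pt.
3 columns plus 2 column gaps: 264 + 16 = 280 pt.
5d = 280 → d = 56 pt.

56 pt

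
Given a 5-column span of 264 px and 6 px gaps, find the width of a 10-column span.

Subtracting 4 gaps of 6 leaves 240 for 5 columns, so c = 48 px.
Span of 10: 10·48 + 9·6 = 480 + 54 = 534 px.

534 px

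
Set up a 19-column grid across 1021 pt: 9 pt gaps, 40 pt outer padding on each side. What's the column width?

Subtract both margins: 1021 − 2·40 = 941 pt.
19c + 18·9 = 941 → 19c = 779 → c = 41 pt.

41 pt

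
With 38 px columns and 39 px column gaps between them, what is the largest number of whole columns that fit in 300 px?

4 columns

4 columns: 4·38 + 3·39 = 269 px ≤ 300.
5 columns: 346 px > 300. So 4.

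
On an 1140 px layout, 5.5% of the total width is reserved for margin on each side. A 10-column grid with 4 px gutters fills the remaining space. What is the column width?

Each margin = 5.5% of 1140 = 62.7 px; content = 1140 − 2·62.7 = 1014.6 px.
10 columns + 9 gutters: 10c + 9·4 = 1014.6.
10c = 1014.6 − 36 = 978.6, so c = 97.86 px.

97.86 px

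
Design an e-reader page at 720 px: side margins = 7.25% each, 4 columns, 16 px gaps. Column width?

141.9 px

Each margin = 7.25% of 720 = 52.2 px; content = 720 − 2·52.2 = 615.6 px.
615.6 − 3·16 = 567.6; ÷4 gives c = 141.9 px.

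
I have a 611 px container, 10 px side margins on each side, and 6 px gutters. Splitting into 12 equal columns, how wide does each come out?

43.75 px

Inside the margins: 611 − 20 = 591 px.
12c + 11·6 = 591 → 12c = 525 → c = 43.75 px.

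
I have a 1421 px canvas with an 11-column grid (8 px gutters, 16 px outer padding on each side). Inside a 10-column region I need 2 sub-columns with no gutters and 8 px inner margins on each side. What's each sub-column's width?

623 px

Outer content = 1421 − 2·16 = 1389 px.
11 columns + 10 gutters: 11c + 10·8 = 1389.
11c = 1389 − 80 = 1309, so c = 119 px.
Span of 10: 10·119 + 9·8 = 1190 + 72 = 1262 px.
Inner content = 1262 − 2·8 = 1246 px.
1246 / 2 = 623 px per column.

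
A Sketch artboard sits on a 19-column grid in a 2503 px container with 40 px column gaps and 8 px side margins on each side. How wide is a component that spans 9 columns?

Content width = 2503 − 2·8 = 2487 px.
19 columns + 18 column gaps: 19c + 18·40 = 2487.
19c = 2487 − 720 = 1767, so c = 93 px.
9-column span = 9·93 + 8·40 = 1157 px.

1157 px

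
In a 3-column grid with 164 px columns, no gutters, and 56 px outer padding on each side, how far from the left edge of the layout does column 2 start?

Each column+gutter stride is 164 px; 1 of them past the 56 px margin is 56 + 164 = 220 px.

220 px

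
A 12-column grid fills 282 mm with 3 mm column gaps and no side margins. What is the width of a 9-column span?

12c + 11·3 = 282 → 12c = 249 → c = 20.75 mm.
9 columns plus 8 column gaps: 186.75 + 24 = 210.75 mm.

210.75 mm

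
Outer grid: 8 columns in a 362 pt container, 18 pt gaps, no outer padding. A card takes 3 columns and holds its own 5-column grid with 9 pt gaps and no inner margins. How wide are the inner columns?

17.7 pt

Subtracting 7 gaps of 18 leaves 236 for 8 columns, so c = 29.5 pt.
Span of 3: 3·29.5 + 2·18 = 88.5 + 36 = 124.5 pt.
Subtracting 4 gaps of 9 leaves 88.5 for 5 columns, so d = 17.7 pt.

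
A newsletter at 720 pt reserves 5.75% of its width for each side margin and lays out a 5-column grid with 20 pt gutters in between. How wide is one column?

Margins: 5.75% × 720 = 41.4 pt each, so content = 720 − 82.8 = 637.2 pt.
Subtracting 4 gutters of 20 leaves 557.2 for 5 columns, so c = 111.44 pt.

111.44 pt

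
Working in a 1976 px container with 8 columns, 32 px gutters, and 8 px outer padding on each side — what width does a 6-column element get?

Take off 16 px of margins, leaving 1960 px.
Subtracting 7 gutters of 32 leaves 1736 for 8 columns, so c = 217 px.
6-column span = 6·217 + 5·32 = 1462 px.

1462 px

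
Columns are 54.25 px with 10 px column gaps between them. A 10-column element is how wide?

10-column span = 10·54.25 + 9·10 = 632.5 px.

632.5 px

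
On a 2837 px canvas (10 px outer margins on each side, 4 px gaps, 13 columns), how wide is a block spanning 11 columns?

2383 px

Inside the margins: 2837 − 20 = 2817 px.
13 columns + 12 gaps: 13c + 12·4 = 2817.
13c = 2817 − 48 = 2769, so c = 213 px.
11-column span = 11·213 + 10·4 = 2383 px.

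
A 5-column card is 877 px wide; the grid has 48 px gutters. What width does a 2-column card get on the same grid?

877 − 4·48 = 685; ÷5 gives c = 137 px.
Span of 2: 2·137 + 1·48 = 274 + 48 = 322 px.

322 px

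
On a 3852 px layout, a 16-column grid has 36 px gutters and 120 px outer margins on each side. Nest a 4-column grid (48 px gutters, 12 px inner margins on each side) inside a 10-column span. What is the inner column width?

519 px

Inside the margins: 3852 − 240 = 3612 px.
16 columns + 15 gutters: 16c + 15·36 = 3612.
16c = 3612 − 540 = 3072, so c = 192 px.
10-column span = 10·192 + 9·36 = 2244 px.
Inner content = 2244 − 2·12 = 2220 px.
2220 − 3·48 = 2076; ÷4 gives d = 519 px.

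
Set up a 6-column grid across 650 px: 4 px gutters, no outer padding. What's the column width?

105 px

650 − 5·4 = 630; ÷6 gives c = 105 px.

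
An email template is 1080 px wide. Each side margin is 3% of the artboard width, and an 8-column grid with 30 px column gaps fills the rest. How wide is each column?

Each margin = 3% of 1080 = 32.4 px; content = 1080 − 2·32.4 = 1015.2 px.
Subtracting 7 column gaps of 30 leaves 805.2 for 8 columns, so c = 100.65 px.

100.65 px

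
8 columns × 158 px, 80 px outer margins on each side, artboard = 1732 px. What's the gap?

Inside the margins: 1732 − 160 = 1572 px.
8 columns take 8·158 = 1264 px; remaining 308 splits into 7 gaps.
g = 308 / 7 = 44 px.

44 px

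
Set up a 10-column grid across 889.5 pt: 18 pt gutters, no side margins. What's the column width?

72.75 pt

10 columns + 9 gutters: 10c + 9·18 = 889.5.
10c = 889.5 − 162 = 727.5, so c = 72.75 pt.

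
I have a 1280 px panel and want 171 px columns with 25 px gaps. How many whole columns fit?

6 columns: 6·171 + 5·25 = 1151 px ≤ 1280.
7 columns: 1347 px > 1280. So 6.

6 columns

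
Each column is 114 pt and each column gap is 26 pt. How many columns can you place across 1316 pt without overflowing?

9 columns

Each extra column adds 114 + 26 = 140 pt.
(1316 + 26) / 140 = 9.59, so 9 columns fit.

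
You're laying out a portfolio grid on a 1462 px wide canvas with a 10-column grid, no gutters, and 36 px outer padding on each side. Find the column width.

139 px

Content width = 1462 − 2·36 = 1390 px.
With no gutters, each column is 1390/10 = 139 px.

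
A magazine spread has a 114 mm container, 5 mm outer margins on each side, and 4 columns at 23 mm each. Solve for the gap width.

Content width = 114 − 2·5 = 104 mm.
4 columns take 4·23 = 92 mm; remaining 12 splits into 3 gaps.
g = 12 / 3 = 4 mm.

4 mm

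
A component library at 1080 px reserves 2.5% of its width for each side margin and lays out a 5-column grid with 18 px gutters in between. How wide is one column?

190.8 px

1080 × (1 − 2·2.5%) = 1080 × 95% = 1026 px for the columns.
1026 − 4·18 = 954; ÷5 gives c = 190.8 px.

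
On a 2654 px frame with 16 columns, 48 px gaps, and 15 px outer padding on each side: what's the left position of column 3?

Subtract both margins: 2654 − 2·15 = 2624 px.
16c + 15·48 = 2624 → 16c = 1904 → c = 119 px.
Before column 3: the margin + 2 columns + 2 gaps.
Offset = 15 + 2·(119 + 48) = 15 + 334 = 349 px.

349 px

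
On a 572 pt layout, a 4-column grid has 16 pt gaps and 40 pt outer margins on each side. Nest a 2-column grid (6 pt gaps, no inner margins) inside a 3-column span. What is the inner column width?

179.5 pt

Take off 80 pt of margins, leaving 492 pt.
4c + 3·16 = 492 → 4c = 444 → c = 111 pt.
3-column span = 3·111 + 2·16 = 365 pt.
2 columns + 1 gap: 2d + 1·6 = 365.
2d = 365 − 6 = 359, so d = 179.5 pt.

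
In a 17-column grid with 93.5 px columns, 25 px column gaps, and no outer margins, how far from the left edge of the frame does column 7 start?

711 px

Each column+gutter stride is 118.5 px; with no margin, 6 of them is 711 px.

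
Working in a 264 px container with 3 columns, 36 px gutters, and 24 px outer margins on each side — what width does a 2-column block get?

132 px

Subtract both margins: 264 − 2·24 = 216 px.
216 − 2·36 = 144; ÷3 gives c = 48 px.
2 columns plus 1 gutter: 96 + 36 = 132 px.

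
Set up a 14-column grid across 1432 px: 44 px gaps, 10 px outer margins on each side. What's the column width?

60 px

Take off 20 px of margins, leaving 1412 px.
1412 − 13·44 = 840; ÷14 gives c = 60 px.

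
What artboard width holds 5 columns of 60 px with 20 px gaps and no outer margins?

380 px

Total width: 5·60 + 4·20 = 380 px.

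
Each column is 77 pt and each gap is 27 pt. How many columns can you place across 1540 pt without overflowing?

k columns need k·77 + (k−1)·27 = k·104 − 27.
k·104 − 27 ≤ 1540 → k ≤ 1567 / 104 ≈ 15.07, so k = 15.

15 columns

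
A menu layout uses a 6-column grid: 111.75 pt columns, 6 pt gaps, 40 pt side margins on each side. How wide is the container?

Container = 2·40 + 6·111.75 + 5·6 = 80 + 670.5 + 30 = 780.5 pt.

780.5 pt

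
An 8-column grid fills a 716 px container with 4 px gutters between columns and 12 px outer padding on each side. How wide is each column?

Subtract both margins: 716 − 2·12 = 692 px.
8 columns + 7 gutters: 8c + 7·4 = 692.
8c = 692 − 28 = 664, so c = 83 px.

83 px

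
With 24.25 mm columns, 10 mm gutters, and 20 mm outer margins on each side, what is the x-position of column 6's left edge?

Before column 6: the margin + 5 columns + 5 gutters.
Offset = 20 + 5·(24.25 + 10) = 20 + 171.25 = 191.25 mm.

191.25 mm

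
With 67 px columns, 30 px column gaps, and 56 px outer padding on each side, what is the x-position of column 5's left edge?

444 px

Column 5 starts at margin + 4·(column + gutter) = 56 + 4·97 = 444 px.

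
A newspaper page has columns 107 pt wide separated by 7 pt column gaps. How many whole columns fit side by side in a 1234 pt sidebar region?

10 columns

k columns need k·107 + (k−1)·7 = k·114 − 7.
k·114 − 7 ≤ 1234 → k ≤ 1241 / 114 ≈ 10.89, so k = 10.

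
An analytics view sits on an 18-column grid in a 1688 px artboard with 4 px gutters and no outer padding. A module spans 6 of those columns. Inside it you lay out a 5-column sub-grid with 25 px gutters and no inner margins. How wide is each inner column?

Subtracting 17 gutters of 4 leaves 1620 for 18 columns, so c = 90 px.
6-column span = 6·90 + 5·4 = 560 px.
560 − 4·25 = 460; ÷5 gives d = 92 px.

92 px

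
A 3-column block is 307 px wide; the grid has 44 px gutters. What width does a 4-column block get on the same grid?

424 px

Subtracting 2 gutters of 44 leaves 219 for 3 columns, so c = 73 px.
4-column span = 4·73 + 3·44 = 424 px.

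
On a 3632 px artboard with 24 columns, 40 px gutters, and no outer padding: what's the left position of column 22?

3213 px

3632 − 23·40 = 2712; ÷24 gives c = 113 px.
Each column+gutter stride is 153 px; with no margin, 21 of them is 3213 px.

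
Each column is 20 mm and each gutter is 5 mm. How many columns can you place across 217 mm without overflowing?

8 columns

k columns need k·20 + (k−1)·5 = k·25 − 5.
k·25 − 5 ≤ 217 → k ≤ 222 / 25 ≈ 8.88, so k = 8.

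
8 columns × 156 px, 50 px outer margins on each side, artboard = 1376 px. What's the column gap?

4 px

Inside the margins: 1376 − 100 = 1276 px.
Columns use 1248 px, leaving 28 px across 7 column gaps = 4 px each.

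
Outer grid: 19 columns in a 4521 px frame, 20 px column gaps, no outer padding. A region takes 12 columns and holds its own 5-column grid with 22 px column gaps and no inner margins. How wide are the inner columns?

19c + 18·20 = 4521 → 19c = 4161 → c = 219 px.
12 columns plus 11 column gaps: 2628 + 220 = 2848 px.
2848 − 4·22 = 2760; ÷5 gives d = 552 px.

552 px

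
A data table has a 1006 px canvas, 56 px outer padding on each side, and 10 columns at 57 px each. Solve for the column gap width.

36 px

Take off 112 px of margins, leaving 894 px.
Columns use 570 px, leaving 324 px across 9 column gaps = 36 px each.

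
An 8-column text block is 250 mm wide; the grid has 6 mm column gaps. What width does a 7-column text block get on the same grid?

8c + 7·6 = 250 → 8c = 208 → c = 26 mm.
Span of 7: 7·26 + 6·6 = 182 + 36 = 218 mm.

218 mm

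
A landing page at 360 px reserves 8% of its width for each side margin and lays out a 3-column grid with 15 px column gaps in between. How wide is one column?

Margins: 8% × 360 = 28.8 px each, so content = 360 − 57.6 = 302.4 px.
3c + 2·15 = 302.4 → 3c = 272.4 → c = 90.8 px.

90.8 px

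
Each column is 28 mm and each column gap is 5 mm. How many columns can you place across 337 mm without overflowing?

10 columns

Each extra column adds 28 + 5 = 33 mm.
(337 + 5) / 33 = 10.36, so 10 columns fit.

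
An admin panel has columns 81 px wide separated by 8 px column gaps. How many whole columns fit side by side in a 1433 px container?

16 columns

Each extra column adds 81 + 8 = 89 px.
(1433 + 8) / 89 = 16.19, so 16 columns fit.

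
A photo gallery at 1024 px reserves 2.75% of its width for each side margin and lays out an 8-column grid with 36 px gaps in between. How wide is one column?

Margins: 2.75% × 1024 = 28.16 px each, so content = 1024 − 56.32 = 967.68 px.
8c + 7·36 = 967.68 → 8c = 715.68 → c = 89.46 px.

89.46 px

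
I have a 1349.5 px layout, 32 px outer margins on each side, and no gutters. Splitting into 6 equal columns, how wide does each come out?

Content width = 1349.5 − 2·32 = 1285.5 px.
1285.5 / 6 = 214.25 px per column.

214.25 px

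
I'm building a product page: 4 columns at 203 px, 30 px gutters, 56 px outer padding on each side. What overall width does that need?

1014 px

Frame = 2·56 + 4·203 + 3·30 = 112 + 812 + 90 = 1014 px.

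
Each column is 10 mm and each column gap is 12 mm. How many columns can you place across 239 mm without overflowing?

Each extra column adds 10 + 12 = 22 mm.
(239 + 12) / 22 = 11.41, so 11 columns fit.

11 columns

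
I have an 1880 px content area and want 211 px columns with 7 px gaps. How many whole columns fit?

8 columns

k columns need k·211 + (k−1)·7 = k·218 − 7.
k·218 − 7 ≤ 1880 → k ≤ 1887 / 218 ≈ 8.66, so k = 8.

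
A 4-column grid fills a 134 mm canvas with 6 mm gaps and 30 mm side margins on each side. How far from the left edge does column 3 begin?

70 mm

Content = 134 − 2·30 = 74 mm.
4c + 3·6 = 74 → 4c = 56 → c = 14 mm.
Each column+gutter stride is 20 mm; 2 of them past the 30 mm margin is 30 + 40 = 70 mm.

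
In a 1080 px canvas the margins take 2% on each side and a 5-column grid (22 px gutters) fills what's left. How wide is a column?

Margins: 2% × 1080 = 21.6 px each, so content = 1080 − 43.2 = 1036.8 px.
5c + 4·22 = 1036.8 → 5c = 948.8 → c = 189.76 px.

189.76 px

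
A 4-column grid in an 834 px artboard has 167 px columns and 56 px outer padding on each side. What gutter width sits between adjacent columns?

Inside the margins: 834 − 112 = 722 px.
4 columns take 4·167 = 668 px; remaining 54 splits into 3 gutters.
g = 54 / 3 = 18 px.

18 px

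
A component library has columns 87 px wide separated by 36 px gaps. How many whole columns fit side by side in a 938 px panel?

7 columns: 7·87 + 6·36 = 825 px ≤ 938.
8 columns: 948 px > 938. So 7.

7 columns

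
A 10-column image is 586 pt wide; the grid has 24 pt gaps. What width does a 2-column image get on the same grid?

586 − 9·24 = 370; ÷10 gives c = 37 pt.
2 columns plus 1 gap: 74 + 24 = 98 pt.

98 pt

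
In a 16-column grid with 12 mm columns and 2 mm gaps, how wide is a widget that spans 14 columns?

Span of 14: 14·12 + 13·2 = 168 + 26 = 194 mm.

194 mm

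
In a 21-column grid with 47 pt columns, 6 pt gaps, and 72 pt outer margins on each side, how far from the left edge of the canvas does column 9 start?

496 pt

Before column 9: the margin + 8 columns + 8 gaps.
Offset = 72 + 8·(47 + 6) = 72 + 424 = 496 pt.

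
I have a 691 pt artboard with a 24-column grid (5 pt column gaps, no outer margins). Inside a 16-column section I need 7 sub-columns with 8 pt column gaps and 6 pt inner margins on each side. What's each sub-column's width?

57 pt

24 columns + 23 column gaps: 24c + 23·5 = 691.
24c = 691 − 115 = 576, so c = 24 pt.
16-column span = 16·24 + 15·5 = 459 pt.
Inner content = 459 − 2·6 = 447 pt.
7d + 6·8 = 447 → 7d = 399 → d = 57 pt.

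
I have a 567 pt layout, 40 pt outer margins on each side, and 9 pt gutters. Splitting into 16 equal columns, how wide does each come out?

22 pt

Take off 80 pt of margins, leaving 487 pt.
16c + 15·9 = 487 → 16c = 352 → c = 22 pt.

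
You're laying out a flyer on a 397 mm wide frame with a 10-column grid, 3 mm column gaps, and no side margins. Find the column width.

37 mm

397 − 9·3 = 370; ÷10 gives c = 37 mm.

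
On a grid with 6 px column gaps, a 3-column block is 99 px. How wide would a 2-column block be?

Subtracting 2 column gaps of 6 leaves 87 for 3 columns, so c = 29 px.
2 columns plus 1 column gap: 58 + 6 = 64 px.

64 px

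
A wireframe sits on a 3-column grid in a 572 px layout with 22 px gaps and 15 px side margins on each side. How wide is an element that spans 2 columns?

Subtract both margins: 572 − 2·15 = 542 px.
Subtracting 2 gaps of 22 leaves 498 for 3 columns, so c = 166 px.
2 columns plus 1 gap: 332 + 22 = 354 px.

354 px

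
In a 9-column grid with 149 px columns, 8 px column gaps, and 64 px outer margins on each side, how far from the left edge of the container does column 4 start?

535 px

Before column 4: the margin + 3 columns + 3 column gaps.
Offset = 64 + 3·(149 + 8) = 64 + 471 = 535 px.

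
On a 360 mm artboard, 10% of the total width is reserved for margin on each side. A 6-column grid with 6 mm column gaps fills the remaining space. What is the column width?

Margins: 10% × 360 = 36 mm each, so content = 360 − 72 = 288 mm.
288 − 5·6 = 258; ÷6 gives c = 43 mm.

43 mm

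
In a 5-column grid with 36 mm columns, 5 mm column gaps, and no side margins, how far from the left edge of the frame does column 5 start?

Each column+gutter stride is 41 mm; with no margin, 4 of them is 164 mm.

164 mm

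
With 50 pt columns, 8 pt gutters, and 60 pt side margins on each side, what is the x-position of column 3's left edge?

Column 3 starts at margin + 2·(column + gutter) = 60 + 2·58 = 176 pt.

176 pt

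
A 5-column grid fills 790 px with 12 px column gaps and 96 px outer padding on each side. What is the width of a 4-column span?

Content width = 790 − 2·96 = 598 px.
598 − 4·12 = 550; ÷5 gives c = 110 px.
4 columns plus 3 column gaps: 440 + 36 = 476 px.

476 px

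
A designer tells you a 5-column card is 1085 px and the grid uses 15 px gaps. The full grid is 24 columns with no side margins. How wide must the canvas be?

5c + 4·15 = 1085 → 5c = 1025 → c = 205 px.
Total width: 24·205 + 23·15 = 5265 px.

5265 px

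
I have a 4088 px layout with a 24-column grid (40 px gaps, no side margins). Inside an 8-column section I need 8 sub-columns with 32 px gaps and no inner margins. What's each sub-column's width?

Subtracting 23 gaps of 40 leaves 3168 for 24 columns, so c = 132 px.
8 columns plus 7 gaps: 1056 + 280 = 1336 px.
8 columns + 7 gaps: 8d + 7·32 = 1336.
8d = 1336 − 224 = 1112, so d = 139 px.

139 px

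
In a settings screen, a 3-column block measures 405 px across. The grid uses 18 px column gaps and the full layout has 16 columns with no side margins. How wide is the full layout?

2238 px

3c + 2·18 = 405 → 3c = 369 → c = 123 px.
Summing: 1968 + 270 = 2238 px.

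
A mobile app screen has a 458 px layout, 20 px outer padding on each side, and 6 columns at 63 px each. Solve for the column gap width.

8 px

Take off 40 px of margins, leaving 418 px.
6 columns take 6·63 = 378 px; remaining 40 splits into 5 column gaps.
g = 40 / 5 = 8 px.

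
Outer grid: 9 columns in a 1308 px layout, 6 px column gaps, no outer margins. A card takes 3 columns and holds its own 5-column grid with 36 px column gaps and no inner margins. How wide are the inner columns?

9 columns + 8 column gaps: 9c + 8·6 = 1308.
9c = 1308 − 48 = 1260, so c = 140 px.
3-column span = 3·140 + 2·6 = 432 px.
5 columns + 4 column gaps: 5d + 4·36 = 432.
5d = 432 − 144 = 288, so d = 57.6 px.

57.6 px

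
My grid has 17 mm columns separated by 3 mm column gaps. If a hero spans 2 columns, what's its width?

2-column span = 2·17 + 1·3 = 37 mm.

37 mm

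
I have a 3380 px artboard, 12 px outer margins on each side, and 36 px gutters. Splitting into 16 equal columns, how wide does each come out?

Content width = 3380 − 2·12 = 3356 px.
Subtracting 15 gutters of 36 leaves 2816 for 16 columns, so c = 176 px.

176 px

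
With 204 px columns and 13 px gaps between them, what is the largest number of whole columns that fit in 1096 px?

5 columns

5 columns: 5·204 + 4·13 = 1072 px ≤ 1096.
6 columns: 1289 px > 1096. So 5.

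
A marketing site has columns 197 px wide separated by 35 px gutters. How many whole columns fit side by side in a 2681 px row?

Each extra column adds 197 + 35 = 232 px.
(2681 + 35) / 232 = 11.71, so 11 columns fit.

11 columns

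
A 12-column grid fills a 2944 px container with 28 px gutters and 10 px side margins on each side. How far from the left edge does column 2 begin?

Content = 2944 − 2·10 = 2924 px.
Subtracting 11 gutters of 28 leaves 2616 for 12 columns, so c = 218 px.
Column 2 starts at margin + 1·(column + gutter) = 10 + 1·246 = 256 px.

256 px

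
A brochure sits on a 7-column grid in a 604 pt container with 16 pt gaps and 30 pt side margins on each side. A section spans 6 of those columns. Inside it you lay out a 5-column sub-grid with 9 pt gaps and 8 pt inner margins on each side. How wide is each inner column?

82.4 pt

Take off 60 pt of margins, leaving 544 pt.
Subtracting 6 gaps of 16 leaves 448 for 7 columns, so c = 64 pt.
Span of 6: 6·64 + 5·16 = 384 + 80 = 464 pt.
Inner content = 464 − 2·8 = 448 pt.
Subtracting 4 gaps of 9 leaves 412 for 5 columns, so d = 82.4 pt.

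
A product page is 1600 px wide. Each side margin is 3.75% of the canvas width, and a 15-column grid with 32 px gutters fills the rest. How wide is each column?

68.8 px

1600 × (1 − 2·3.75%) = 1600 × 92.5% = 1480 px for the columns.
Subtracting 14 gutters of 32 leaves 1032 for 15 columns, so c = 68.8 px.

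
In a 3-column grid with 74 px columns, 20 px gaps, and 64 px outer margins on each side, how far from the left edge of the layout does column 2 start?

158 px

Column 2 starts at margin + 1·(column + gutter) = 64 + 1·94 = 158 px.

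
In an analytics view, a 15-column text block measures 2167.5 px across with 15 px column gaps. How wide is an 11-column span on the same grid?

2167.5 − 14·15 = 1957.5; ÷15 gives c = 130.5 px.
11-column span = 11·130.5 + 10·15 = 1585.5 px.

1585.5 px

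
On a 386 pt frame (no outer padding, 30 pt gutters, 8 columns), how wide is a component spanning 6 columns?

8 columns + 7 gutters: 8c + 7·30 = 386.
8c = 386 − 210 = 176, so c = 22 pt.
6-column span = 6·22 + 5·30 = 282 pt.

282 pt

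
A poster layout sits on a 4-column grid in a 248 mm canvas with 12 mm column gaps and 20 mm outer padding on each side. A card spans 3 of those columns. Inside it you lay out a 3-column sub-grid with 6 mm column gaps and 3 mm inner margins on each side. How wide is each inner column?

Subtract both margins: 248 − 2·20 = 208 mm.
208 − 3·12 = 172; ÷4 gives c = 43 mm.
3 columns plus 2 column gaps: 129 + 24 = 153 mm.
Inner content = 153 − 2·3 = 147 mm.
3 columns + 2 column gaps: 3d + 2·6 = 147.
3d = 147 − 12 = 135, so d = 45 mm.

45 mm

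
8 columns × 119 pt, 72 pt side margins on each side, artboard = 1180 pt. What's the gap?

Subtract both margins: 1180 − 2·72 = 1036 pt.
8·119 + 7g = 1036 → 7g = 84 → g = 12 pt.

12 pt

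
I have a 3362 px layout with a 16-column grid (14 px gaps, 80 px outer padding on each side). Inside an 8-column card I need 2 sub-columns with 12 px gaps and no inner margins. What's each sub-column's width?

Outer content = 3362 − 2·80 = 3202 px.
3202 − 15·14 = 2992; ÷16 gives c = 187 px.
8-column span = 8·187 + 7·14 = 1594 px.
1594 − 1·12 = 1582; ÷2 gives d = 791 px.

791 px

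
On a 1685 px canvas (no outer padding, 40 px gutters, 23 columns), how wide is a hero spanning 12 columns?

860 px

1685 − 22·40 = 805; ÷23 gives c = 35 px.
12 columns plus 11 gutters: 420 + 440 = 860 px.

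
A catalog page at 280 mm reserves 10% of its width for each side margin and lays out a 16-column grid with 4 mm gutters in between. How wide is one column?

10.25 mm

Margins: 10% × 280 = 28 mm each, so content = 280 − 56 = 224 mm.
Subtracting 15 gutters of 4 leaves 164 for 16 columns, so c = 10.25 mm.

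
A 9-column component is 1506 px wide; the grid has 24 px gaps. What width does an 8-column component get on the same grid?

1336 px

Subtracting 8 gaps of 24 leaves 1314 for 9 columns, so c = 146 px.
8 columns plus 7 gaps: 1168 + 168 = 1336 px.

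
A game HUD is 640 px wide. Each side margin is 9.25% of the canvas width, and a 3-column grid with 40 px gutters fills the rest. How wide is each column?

Margins: 9.25% × 640 = 59.2 px each, so content = 640 − 118.4 = 521.6 px.
3 columns + 2 gutters: 3c + 2·40 = 521.6.
3c = 521.6 − 80 = 441.6, so c = 147.2 px.

147.2 px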